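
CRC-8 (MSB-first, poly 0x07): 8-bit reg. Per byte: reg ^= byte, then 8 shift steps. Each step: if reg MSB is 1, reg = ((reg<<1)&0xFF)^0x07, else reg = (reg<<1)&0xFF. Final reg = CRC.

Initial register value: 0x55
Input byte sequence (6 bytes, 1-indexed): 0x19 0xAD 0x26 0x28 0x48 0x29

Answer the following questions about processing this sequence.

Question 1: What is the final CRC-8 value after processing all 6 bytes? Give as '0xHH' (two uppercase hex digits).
Answer: 0x1E

Derivation:
After byte 1 (0x19): reg=0xE3
After byte 2 (0xAD): reg=0xED
After byte 3 (0x26): reg=0x7F
After byte 4 (0x28): reg=0xA2
After byte 5 (0x48): reg=0x98
After byte 6 (0x29): reg=0x1E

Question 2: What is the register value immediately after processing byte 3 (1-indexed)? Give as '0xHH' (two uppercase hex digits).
After byte 1 (0x19): reg=0xE3
After byte 2 (0xAD): reg=0xED
After byte 3 (0x26): reg=0x7F

Answer: 0x7F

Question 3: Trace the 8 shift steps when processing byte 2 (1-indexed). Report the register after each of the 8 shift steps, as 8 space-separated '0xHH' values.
Answer: 0x9C 0x3F 0x7E 0xFC 0xFF 0xF9 0xF5 0xED

Derivation:
After byte 1 (0x19): reg=0xE3
Register before byte 2: 0xE3
After XOR with byte 0xAD: 0x4E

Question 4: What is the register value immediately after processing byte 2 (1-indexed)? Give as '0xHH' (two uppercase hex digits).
After byte 1 (0x19): reg=0xE3
After byte 2 (0xAD): reg=0xED

Answer: 0xED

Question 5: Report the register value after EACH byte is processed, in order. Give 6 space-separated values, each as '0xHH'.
0xE3 0xED 0x7F 0xA2 0x98 0x1E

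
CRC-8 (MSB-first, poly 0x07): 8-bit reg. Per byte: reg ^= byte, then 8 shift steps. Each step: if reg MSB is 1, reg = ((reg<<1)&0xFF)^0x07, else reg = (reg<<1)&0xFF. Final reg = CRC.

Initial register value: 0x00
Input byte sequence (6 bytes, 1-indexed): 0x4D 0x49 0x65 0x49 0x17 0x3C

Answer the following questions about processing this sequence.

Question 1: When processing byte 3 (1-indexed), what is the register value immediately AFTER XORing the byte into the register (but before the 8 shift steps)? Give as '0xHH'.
Answer: 0x2F

Derivation:
Register before byte 3: 0x4A
Byte 3: 0x65
0x4A XOR 0x65 = 0x2F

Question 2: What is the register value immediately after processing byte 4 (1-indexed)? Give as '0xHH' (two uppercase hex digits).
After byte 1 (0x4D): reg=0xE4
After byte 2 (0x49): reg=0x4A
After byte 3 (0x65): reg=0xCD
After byte 4 (0x49): reg=0x95

Answer: 0x95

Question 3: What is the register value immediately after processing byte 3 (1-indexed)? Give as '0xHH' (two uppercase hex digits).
Answer: 0xCD

Derivation:
After byte 1 (0x4D): reg=0xE4
After byte 2 (0x49): reg=0x4A
After byte 3 (0x65): reg=0xCD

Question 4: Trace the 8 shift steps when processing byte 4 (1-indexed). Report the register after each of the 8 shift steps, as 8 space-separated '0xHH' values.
Answer: 0x0F 0x1E 0x3C 0x78 0xF0 0xE7 0xC9 0x95

Derivation:
After byte 1 (0x4D): reg=0xE4
After byte 2 (0x49): reg=0x4A
After byte 3 (0x65): reg=0xCD
Register before byte 4: 0xCD
After XOR with byte 0x49: 0x84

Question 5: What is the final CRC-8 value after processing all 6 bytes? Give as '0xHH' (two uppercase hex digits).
Answer: 0x28

Derivation:
After byte 1 (0x4D): reg=0xE4
After byte 2 (0x49): reg=0x4A
After byte 3 (0x65): reg=0xCD
After byte 4 (0x49): reg=0x95
After byte 5 (0x17): reg=0x87
After byte 6 (0x3C): reg=0x28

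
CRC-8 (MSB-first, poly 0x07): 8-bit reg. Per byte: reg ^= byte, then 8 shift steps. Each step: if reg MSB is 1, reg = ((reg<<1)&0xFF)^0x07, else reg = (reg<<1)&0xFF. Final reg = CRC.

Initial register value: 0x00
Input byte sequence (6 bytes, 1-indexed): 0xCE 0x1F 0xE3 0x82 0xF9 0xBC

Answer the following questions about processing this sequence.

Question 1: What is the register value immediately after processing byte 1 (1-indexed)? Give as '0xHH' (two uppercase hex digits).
Answer: 0x64

Derivation:
After byte 1 (0xCE): reg=0x64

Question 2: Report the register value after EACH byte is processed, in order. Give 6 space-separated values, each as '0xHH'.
0x64 0x66 0x92 0x70 0xB6 0x36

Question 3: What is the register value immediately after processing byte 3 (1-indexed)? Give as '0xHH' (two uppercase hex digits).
After byte 1 (0xCE): reg=0x64
After byte 2 (0x1F): reg=0x66
After byte 3 (0xE3): reg=0x92

Answer: 0x92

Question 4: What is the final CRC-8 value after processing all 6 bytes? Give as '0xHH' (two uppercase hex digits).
Answer: 0x36

Derivation:
After byte 1 (0xCE): reg=0x64
After byte 2 (0x1F): reg=0x66
After byte 3 (0xE3): reg=0x92
After byte 4 (0x82): reg=0x70
After byte 5 (0xF9): reg=0xB6
After byte 6 (0xBC): reg=0x36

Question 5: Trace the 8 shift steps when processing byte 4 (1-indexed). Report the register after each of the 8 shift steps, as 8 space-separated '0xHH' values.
After byte 1 (0xCE): reg=0x64
After byte 2 (0x1F): reg=0x66
After byte 3 (0xE3): reg=0x92
Register before byte 4: 0x92
After XOR with byte 0x82: 0x10

Answer: 0x20 0x40 0x80 0x07 0x0E 0x1C 0x38 0x70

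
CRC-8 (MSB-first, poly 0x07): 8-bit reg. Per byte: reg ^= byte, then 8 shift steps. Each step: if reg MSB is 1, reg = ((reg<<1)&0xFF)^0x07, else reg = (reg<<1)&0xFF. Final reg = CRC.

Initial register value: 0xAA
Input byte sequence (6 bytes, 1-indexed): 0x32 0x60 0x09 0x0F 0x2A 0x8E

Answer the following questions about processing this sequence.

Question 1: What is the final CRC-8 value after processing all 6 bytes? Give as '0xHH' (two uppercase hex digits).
Answer: 0xFF

Derivation:
After byte 1 (0x32): reg=0xC1
After byte 2 (0x60): reg=0x6E
After byte 3 (0x09): reg=0x32
After byte 4 (0x0F): reg=0xB3
After byte 5 (0x2A): reg=0xC6
After byte 6 (0x8E): reg=0xFF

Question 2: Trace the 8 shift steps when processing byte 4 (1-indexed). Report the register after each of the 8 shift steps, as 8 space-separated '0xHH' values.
Answer: 0x7A 0xF4 0xEF 0xD9 0xB5 0x6D 0xDA 0xB3

Derivation:
After byte 1 (0x32): reg=0xC1
After byte 2 (0x60): reg=0x6E
After byte 3 (0x09): reg=0x32
Register before byte 4: 0x32
After XOR with byte 0x0F: 0x3D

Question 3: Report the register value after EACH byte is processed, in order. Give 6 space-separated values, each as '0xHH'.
0xC1 0x6E 0x32 0xB3 0xC6 0xFF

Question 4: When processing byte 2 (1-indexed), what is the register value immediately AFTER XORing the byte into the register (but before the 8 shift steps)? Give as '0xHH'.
Answer: 0xA1

Derivation:
Register before byte 2: 0xC1
Byte 2: 0x60
0xC1 XOR 0x60 = 0xA1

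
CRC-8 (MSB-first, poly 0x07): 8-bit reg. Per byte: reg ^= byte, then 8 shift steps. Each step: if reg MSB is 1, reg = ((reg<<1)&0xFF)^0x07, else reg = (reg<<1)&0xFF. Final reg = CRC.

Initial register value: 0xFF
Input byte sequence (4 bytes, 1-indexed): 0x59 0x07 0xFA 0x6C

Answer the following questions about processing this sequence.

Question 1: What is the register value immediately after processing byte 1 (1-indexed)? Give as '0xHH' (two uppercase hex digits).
Answer: 0x7B

Derivation:
After byte 1 (0x59): reg=0x7B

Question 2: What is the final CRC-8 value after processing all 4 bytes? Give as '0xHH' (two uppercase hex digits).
Answer: 0x08

Derivation:
After byte 1 (0x59): reg=0x7B
After byte 2 (0x07): reg=0x73
After byte 3 (0xFA): reg=0xB6
After byte 4 (0x6C): reg=0x08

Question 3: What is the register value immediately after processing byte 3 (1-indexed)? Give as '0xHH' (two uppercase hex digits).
Answer: 0xB6

Derivation:
After byte 1 (0x59): reg=0x7B
After byte 2 (0x07): reg=0x73
After byte 3 (0xFA): reg=0xB6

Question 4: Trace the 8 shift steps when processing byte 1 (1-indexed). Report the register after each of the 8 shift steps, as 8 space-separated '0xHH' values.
Answer: 0x4B 0x96 0x2B 0x56 0xAC 0x5F 0xBE 0x7B

Derivation:
Register before byte 1: 0xFF
After XOR with byte 0x59: 0xA6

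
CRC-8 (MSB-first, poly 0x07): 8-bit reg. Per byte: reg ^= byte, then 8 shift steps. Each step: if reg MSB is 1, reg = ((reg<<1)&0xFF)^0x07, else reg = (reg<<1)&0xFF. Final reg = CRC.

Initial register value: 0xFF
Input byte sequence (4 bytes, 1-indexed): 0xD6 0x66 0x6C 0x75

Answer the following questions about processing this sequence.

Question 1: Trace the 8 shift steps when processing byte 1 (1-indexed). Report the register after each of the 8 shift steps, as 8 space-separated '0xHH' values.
Answer: 0x52 0xA4 0x4F 0x9E 0x3B 0x76 0xEC 0xDF

Derivation:
Register before byte 1: 0xFF
After XOR with byte 0xD6: 0x29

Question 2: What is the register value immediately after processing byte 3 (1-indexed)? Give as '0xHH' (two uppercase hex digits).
Answer: 0xF1

Derivation:
After byte 1 (0xD6): reg=0xDF
After byte 2 (0x66): reg=0x26
After byte 3 (0x6C): reg=0xF1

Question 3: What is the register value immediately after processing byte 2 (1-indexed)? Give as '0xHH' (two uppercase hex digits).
Answer: 0x26

Derivation:
After byte 1 (0xD6): reg=0xDF
After byte 2 (0x66): reg=0x26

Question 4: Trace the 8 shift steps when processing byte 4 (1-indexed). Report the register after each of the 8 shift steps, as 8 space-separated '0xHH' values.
After byte 1 (0xD6): reg=0xDF
After byte 2 (0x66): reg=0x26
After byte 3 (0x6C): reg=0xF1
Register before byte 4: 0xF1
After XOR with byte 0x75: 0x84

Answer: 0x0F 0x1E 0x3C 0x78 0xF0 0xE7 0xC9 0x95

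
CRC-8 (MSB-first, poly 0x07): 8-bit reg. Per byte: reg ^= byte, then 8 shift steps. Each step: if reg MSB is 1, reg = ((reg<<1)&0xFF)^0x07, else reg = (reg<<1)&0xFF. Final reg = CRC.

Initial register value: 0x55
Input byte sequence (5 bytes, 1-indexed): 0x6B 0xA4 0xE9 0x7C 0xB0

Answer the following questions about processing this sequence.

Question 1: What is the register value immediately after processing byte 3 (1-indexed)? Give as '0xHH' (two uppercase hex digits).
After byte 1 (0x6B): reg=0xBA
After byte 2 (0xA4): reg=0x5A
After byte 3 (0xE9): reg=0x10

Answer: 0x10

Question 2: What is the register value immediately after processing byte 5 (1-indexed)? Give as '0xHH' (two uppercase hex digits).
After byte 1 (0x6B): reg=0xBA
After byte 2 (0xA4): reg=0x5A
After byte 3 (0xE9): reg=0x10
After byte 4 (0x7C): reg=0x03
After byte 5 (0xB0): reg=0x10

Answer: 0x10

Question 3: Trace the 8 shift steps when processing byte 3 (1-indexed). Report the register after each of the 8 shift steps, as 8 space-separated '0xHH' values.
After byte 1 (0x6B): reg=0xBA
After byte 2 (0xA4): reg=0x5A
Register before byte 3: 0x5A
After XOR with byte 0xE9: 0xB3

Answer: 0x61 0xC2 0x83 0x01 0x02 0x04 0x08 0x10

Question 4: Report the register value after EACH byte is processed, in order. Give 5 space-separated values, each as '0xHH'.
0xBA 0x5A 0x10 0x03 0x10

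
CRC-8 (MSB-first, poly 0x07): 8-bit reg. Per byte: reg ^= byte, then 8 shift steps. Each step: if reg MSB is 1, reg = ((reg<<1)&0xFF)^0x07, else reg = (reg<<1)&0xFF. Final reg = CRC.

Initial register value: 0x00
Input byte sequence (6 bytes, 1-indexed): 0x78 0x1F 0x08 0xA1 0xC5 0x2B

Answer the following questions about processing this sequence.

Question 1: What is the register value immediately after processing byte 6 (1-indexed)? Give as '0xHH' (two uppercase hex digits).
After byte 1 (0x78): reg=0x6F
After byte 2 (0x1F): reg=0x57
After byte 3 (0x08): reg=0x9A
After byte 4 (0xA1): reg=0xA1
After byte 5 (0xC5): reg=0x3B
After byte 6 (0x2B): reg=0x70

Answer: 0x70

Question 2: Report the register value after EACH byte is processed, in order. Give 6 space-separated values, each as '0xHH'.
0x6F 0x57 0x9A 0xA1 0x3B 0x70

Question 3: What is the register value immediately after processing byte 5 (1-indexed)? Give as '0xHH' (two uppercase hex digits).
After byte 1 (0x78): reg=0x6F
After byte 2 (0x1F): reg=0x57
After byte 3 (0x08): reg=0x9A
After byte 4 (0xA1): reg=0xA1
After byte 5 (0xC5): reg=0x3B

Answer: 0x3B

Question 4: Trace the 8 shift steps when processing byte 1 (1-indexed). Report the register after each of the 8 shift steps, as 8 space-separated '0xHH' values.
Register before byte 1: 0x00
After XOR with byte 0x78: 0x78

Answer: 0xF0 0xE7 0xC9 0x95 0x2D 0x5A 0xB4 0x6F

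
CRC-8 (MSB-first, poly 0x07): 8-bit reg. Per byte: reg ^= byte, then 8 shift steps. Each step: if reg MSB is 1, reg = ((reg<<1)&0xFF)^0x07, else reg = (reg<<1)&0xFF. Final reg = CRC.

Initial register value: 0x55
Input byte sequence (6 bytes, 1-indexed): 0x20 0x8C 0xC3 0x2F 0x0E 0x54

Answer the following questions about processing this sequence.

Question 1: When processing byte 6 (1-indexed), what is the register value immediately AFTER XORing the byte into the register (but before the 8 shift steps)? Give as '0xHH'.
Register before byte 6: 0xDD
Byte 6: 0x54
0xDD XOR 0x54 = 0x89

Answer: 0x89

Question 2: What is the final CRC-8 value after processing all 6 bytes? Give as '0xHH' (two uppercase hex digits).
Answer: 0xB6

Derivation:
After byte 1 (0x20): reg=0x4C
After byte 2 (0x8C): reg=0x4E
After byte 3 (0xC3): reg=0xAA
After byte 4 (0x2F): reg=0x92
After byte 5 (0x0E): reg=0xDD
After byte 6 (0x54): reg=0xB6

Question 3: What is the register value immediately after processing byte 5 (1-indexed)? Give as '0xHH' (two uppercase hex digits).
After byte 1 (0x20): reg=0x4C
After byte 2 (0x8C): reg=0x4E
After byte 3 (0xC3): reg=0xAA
After byte 4 (0x2F): reg=0x92
After byte 5 (0x0E): reg=0xDD

Answer: 0xDD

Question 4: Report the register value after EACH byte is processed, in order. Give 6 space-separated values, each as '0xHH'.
0x4C 0x4E 0xAA 0x92 0xDD 0xB6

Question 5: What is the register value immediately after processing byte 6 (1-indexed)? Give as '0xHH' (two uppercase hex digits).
Answer: 0xB6

Derivation:
After byte 1 (0x20): reg=0x4C
After byte 2 (0x8C): reg=0x4E
After byte 3 (0xC3): reg=0xAA
After byte 4 (0x2F): reg=0x92
After byte 5 (0x0E): reg=0xDD
After byte 6 (0x54): reg=0xB6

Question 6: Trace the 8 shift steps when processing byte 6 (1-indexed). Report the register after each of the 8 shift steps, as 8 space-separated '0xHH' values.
After byte 1 (0x20): reg=0x4C
After byte 2 (0x8C): reg=0x4E
After byte 3 (0xC3): reg=0xAA
After byte 4 (0x2F): reg=0x92
After byte 5 (0x0E): reg=0xDD
Register before byte 6: 0xDD
After XOR with byte 0x54: 0x89

Answer: 0x15 0x2A 0x54 0xA8 0x57 0xAE 0x5B 0xB6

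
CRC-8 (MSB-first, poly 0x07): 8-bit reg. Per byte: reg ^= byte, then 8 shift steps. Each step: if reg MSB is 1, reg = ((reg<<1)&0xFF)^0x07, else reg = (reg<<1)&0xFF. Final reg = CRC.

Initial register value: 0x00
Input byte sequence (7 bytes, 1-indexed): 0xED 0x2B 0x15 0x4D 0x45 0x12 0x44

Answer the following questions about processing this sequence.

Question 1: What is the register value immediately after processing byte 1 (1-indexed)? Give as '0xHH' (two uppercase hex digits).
After byte 1 (0xED): reg=0x8D

Answer: 0x8D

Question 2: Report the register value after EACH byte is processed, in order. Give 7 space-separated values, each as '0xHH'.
0x8D 0x7B 0x0D 0xC7 0x87 0xE2 0x7B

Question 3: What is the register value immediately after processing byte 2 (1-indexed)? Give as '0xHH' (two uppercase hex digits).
After byte 1 (0xED): reg=0x8D
After byte 2 (0x2B): reg=0x7B

Answer: 0x7B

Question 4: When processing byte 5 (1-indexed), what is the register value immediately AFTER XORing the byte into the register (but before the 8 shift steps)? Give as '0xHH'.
Register before byte 5: 0xC7
Byte 5: 0x45
0xC7 XOR 0x45 = 0x82

Answer: 0x82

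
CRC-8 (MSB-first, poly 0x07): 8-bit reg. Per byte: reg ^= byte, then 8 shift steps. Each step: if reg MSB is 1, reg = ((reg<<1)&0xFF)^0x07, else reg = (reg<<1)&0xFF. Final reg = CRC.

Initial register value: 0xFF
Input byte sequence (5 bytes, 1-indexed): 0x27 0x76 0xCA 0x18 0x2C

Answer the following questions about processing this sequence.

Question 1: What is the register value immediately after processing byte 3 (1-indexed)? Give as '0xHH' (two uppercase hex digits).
After byte 1 (0x27): reg=0x06
After byte 2 (0x76): reg=0x57
After byte 3 (0xCA): reg=0xDA

Answer: 0xDA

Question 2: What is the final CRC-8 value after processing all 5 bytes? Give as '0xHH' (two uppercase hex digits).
After byte 1 (0x27): reg=0x06
After byte 2 (0x76): reg=0x57
After byte 3 (0xCA): reg=0xDA
After byte 4 (0x18): reg=0x40
After byte 5 (0x2C): reg=0x03

Answer: 0x03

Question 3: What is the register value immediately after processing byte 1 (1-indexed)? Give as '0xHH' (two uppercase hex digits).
Answer: 0x06

Derivation:
After byte 1 (0x27): reg=0x06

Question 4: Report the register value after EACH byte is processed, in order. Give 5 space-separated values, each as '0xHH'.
0x06 0x57 0xDA 0x40 0x03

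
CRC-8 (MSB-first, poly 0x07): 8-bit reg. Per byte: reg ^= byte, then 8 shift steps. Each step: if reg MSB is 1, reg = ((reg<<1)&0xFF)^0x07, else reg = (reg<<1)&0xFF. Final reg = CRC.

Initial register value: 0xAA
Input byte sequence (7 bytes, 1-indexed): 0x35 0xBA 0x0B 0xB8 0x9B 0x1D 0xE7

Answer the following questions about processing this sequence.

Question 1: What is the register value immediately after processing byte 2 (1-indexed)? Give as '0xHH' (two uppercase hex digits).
After byte 1 (0x35): reg=0xD4
After byte 2 (0xBA): reg=0x0D

Answer: 0x0D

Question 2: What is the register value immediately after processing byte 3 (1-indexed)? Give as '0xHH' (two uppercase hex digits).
Answer: 0x12

Derivation:
After byte 1 (0x35): reg=0xD4
After byte 2 (0xBA): reg=0x0D
After byte 3 (0x0B): reg=0x12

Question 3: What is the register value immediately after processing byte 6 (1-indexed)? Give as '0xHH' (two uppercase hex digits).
After byte 1 (0x35): reg=0xD4
After byte 2 (0xBA): reg=0x0D
After byte 3 (0x0B): reg=0x12
After byte 4 (0xB8): reg=0x5F
After byte 5 (0x9B): reg=0x52
After byte 6 (0x1D): reg=0xEA

Answer: 0xEA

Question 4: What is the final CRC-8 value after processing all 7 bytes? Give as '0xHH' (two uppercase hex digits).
After byte 1 (0x35): reg=0xD4
After byte 2 (0xBA): reg=0x0D
After byte 3 (0x0B): reg=0x12
After byte 4 (0xB8): reg=0x5F
After byte 5 (0x9B): reg=0x52
After byte 6 (0x1D): reg=0xEA
After byte 7 (0xE7): reg=0x23

Answer: 0x23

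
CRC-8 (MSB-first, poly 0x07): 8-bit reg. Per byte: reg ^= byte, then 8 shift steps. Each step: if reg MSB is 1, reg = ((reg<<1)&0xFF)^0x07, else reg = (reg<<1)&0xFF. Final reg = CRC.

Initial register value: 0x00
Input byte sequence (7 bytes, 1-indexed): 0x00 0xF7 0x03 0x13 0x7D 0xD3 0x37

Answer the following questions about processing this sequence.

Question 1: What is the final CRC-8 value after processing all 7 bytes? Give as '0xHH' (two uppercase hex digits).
After byte 1 (0x00): reg=0x00
After byte 2 (0xF7): reg=0xCB
After byte 3 (0x03): reg=0x76
After byte 4 (0x13): reg=0x3C
After byte 5 (0x7D): reg=0xC0
After byte 6 (0xD3): reg=0x79
After byte 7 (0x37): reg=0xED

Answer: 0xED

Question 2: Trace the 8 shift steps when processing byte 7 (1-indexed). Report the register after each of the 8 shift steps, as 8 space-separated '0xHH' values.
Answer: 0x9C 0x3F 0x7E 0xFC 0xFF 0xF9 0xF5 0xED

Derivation:
After byte 1 (0x00): reg=0x00
After byte 2 (0xF7): reg=0xCB
After byte 3 (0x03): reg=0x76
After byte 4 (0x13): reg=0x3C
After byte 5 (0x7D): reg=0xC0
After byte 6 (0xD3): reg=0x79
Register before byte 7: 0x79
After XOR with byte 0x37: 0x4E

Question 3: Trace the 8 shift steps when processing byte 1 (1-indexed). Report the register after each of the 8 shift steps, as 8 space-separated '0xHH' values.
Register before byte 1: 0x00
After XOR with byte 0x00: 0x00

Answer: 0x00 0x00 0x00 0x00 0x00 0x00 0x00 0x00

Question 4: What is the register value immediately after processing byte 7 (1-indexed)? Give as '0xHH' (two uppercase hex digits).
Answer: 0xED

Derivation:
After byte 1 (0x00): reg=0x00
After byte 2 (0xF7): reg=0xCB
After byte 3 (0x03): reg=0x76
After byte 4 (0x13): reg=0x3C
After byte 5 (0x7D): reg=0xC0
After byte 6 (0xD3): reg=0x79
After byte 7 (0x37): reg=0xED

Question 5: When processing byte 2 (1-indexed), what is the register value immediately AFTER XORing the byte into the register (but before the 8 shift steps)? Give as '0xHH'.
Answer: 0xF7

Derivation:
Register before byte 2: 0x00
Byte 2: 0xF7
0x00 XOR 0xF7 = 0xF7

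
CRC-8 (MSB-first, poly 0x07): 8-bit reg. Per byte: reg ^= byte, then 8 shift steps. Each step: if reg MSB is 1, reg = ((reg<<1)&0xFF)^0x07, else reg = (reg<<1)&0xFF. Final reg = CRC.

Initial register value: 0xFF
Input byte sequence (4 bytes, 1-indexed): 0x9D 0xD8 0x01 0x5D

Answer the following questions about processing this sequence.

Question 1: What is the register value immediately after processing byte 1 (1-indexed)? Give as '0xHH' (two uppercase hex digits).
Answer: 0x29

Derivation:
After byte 1 (0x9D): reg=0x29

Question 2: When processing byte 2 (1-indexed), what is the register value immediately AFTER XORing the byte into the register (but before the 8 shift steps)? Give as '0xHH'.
Register before byte 2: 0x29
Byte 2: 0xD8
0x29 XOR 0xD8 = 0xF1

Answer: 0xF1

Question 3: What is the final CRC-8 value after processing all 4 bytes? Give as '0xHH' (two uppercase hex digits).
After byte 1 (0x9D): reg=0x29
After byte 2 (0xD8): reg=0xD9
After byte 3 (0x01): reg=0x06
After byte 4 (0x5D): reg=0x86

Answer: 0x86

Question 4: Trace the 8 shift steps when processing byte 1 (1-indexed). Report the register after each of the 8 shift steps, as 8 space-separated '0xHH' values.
Register before byte 1: 0xFF
After XOR with byte 0x9D: 0x62

Answer: 0xC4 0x8F 0x19 0x32 0x64 0xC8 0x97 0x29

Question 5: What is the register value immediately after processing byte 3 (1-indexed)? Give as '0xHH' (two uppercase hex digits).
After byte 1 (0x9D): reg=0x29
After byte 2 (0xD8): reg=0xD9
After byte 3 (0x01): reg=0x06

Answer: 0x06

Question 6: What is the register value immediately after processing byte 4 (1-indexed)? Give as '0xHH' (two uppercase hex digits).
After byte 1 (0x9D): reg=0x29
After byte 2 (0xD8): reg=0xD9
After byte 3 (0x01): reg=0x06
After byte 4 (0x5D): reg=0x86

Answer: 0x86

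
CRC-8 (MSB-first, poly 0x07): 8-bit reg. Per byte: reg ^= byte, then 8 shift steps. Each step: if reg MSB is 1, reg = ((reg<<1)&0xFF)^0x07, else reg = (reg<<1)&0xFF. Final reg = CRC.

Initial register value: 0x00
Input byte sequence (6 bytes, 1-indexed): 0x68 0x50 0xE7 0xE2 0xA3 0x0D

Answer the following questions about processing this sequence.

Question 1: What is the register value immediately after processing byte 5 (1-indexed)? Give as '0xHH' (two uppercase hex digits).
Answer: 0x98

Derivation:
After byte 1 (0x68): reg=0x1F
After byte 2 (0x50): reg=0xEA
After byte 3 (0xE7): reg=0x23
After byte 4 (0xE2): reg=0x49
After byte 5 (0xA3): reg=0x98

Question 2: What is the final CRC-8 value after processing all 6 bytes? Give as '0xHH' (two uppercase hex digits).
After byte 1 (0x68): reg=0x1F
After byte 2 (0x50): reg=0xEA
After byte 3 (0xE7): reg=0x23
After byte 4 (0xE2): reg=0x49
After byte 5 (0xA3): reg=0x98
After byte 6 (0x0D): reg=0xE2

Answer: 0xE2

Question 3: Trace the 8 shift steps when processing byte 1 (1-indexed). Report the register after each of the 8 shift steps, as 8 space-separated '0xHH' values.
Answer: 0xD0 0xA7 0x49 0x92 0x23 0x46 0x8C 0x1F

Derivation:
Register before byte 1: 0x00
After XOR with byte 0x68: 0x68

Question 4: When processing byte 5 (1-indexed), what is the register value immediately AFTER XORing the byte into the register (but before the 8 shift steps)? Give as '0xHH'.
Answer: 0xEA

Derivation:
Register before byte 5: 0x49
Byte 5: 0xA3
0x49 XOR 0xA3 = 0xEA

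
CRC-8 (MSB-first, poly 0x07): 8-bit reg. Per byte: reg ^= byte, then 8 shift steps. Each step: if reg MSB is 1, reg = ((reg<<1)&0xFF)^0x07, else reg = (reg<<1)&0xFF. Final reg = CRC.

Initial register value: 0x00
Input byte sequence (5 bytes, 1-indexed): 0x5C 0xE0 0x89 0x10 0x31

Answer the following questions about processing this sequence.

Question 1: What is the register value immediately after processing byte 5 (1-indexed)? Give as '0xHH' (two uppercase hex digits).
Answer: 0xF9

Derivation:
After byte 1 (0x5C): reg=0x93
After byte 2 (0xE0): reg=0x5E
After byte 3 (0x89): reg=0x2B
After byte 4 (0x10): reg=0xA1
After byte 5 (0x31): reg=0xF9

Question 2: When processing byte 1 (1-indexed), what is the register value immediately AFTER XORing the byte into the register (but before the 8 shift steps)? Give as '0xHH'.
Answer: 0x5C

Derivation:
Register before byte 1: 0x00
Byte 1: 0x5C
0x00 XOR 0x5C = 0x5C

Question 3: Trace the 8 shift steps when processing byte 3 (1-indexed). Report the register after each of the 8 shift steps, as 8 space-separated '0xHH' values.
After byte 1 (0x5C): reg=0x93
After byte 2 (0xE0): reg=0x5E
Register before byte 3: 0x5E
After XOR with byte 0x89: 0xD7

Answer: 0xA9 0x55 0xAA 0x53 0xA6 0x4B 0x96 0x2B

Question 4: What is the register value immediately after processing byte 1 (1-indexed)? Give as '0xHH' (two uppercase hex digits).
Answer: 0x93

Derivation:
After byte 1 (0x5C): reg=0x93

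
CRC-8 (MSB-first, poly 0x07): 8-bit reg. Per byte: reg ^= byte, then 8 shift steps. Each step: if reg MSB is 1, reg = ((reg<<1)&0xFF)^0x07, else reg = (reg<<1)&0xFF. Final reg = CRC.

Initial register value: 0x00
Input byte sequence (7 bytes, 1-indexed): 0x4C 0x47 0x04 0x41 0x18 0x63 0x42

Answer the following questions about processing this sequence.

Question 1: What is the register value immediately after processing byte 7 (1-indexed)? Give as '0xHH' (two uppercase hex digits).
Answer: 0x81

Derivation:
After byte 1 (0x4C): reg=0xE3
After byte 2 (0x47): reg=0x75
After byte 3 (0x04): reg=0x50
After byte 4 (0x41): reg=0x77
After byte 5 (0x18): reg=0x0A
After byte 6 (0x63): reg=0x18
After byte 7 (0x42): reg=0x81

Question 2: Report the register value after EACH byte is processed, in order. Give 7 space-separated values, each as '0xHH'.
0xE3 0x75 0x50 0x77 0x0A 0x18 0x81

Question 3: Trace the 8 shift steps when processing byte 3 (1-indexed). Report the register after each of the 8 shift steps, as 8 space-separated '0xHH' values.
Answer: 0xE2 0xC3 0x81 0x05 0x0A 0x14 0x28 0x50

Derivation:
After byte 1 (0x4C): reg=0xE3
After byte 2 (0x47): reg=0x75
Register before byte 3: 0x75
After XOR with byte 0x04: 0x71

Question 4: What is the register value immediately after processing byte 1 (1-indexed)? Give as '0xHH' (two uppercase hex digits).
Answer: 0xE3

Derivation:
After byte 1 (0x4C): reg=0xE3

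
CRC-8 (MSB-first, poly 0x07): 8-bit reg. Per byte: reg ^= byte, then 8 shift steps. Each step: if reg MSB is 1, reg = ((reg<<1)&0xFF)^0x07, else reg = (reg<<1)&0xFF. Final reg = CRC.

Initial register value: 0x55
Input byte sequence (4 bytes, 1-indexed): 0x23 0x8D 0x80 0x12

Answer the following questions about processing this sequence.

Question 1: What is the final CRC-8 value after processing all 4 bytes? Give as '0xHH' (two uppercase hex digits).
Answer: 0x14

Derivation:
After byte 1 (0x23): reg=0x45
After byte 2 (0x8D): reg=0x76
After byte 3 (0x80): reg=0xCC
After byte 4 (0x12): reg=0x14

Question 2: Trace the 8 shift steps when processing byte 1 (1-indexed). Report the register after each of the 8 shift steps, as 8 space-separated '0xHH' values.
Register before byte 1: 0x55
After XOR with byte 0x23: 0x76

Answer: 0xEC 0xDF 0xB9 0x75 0xEA 0xD3 0xA1 0x45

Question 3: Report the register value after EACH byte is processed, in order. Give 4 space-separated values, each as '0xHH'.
0x45 0x76 0xCC 0x14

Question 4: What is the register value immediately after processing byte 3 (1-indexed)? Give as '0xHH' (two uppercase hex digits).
Answer: 0xCC

Derivation:
After byte 1 (0x23): reg=0x45
After byte 2 (0x8D): reg=0x76
After byte 3 (0x80): reg=0xCC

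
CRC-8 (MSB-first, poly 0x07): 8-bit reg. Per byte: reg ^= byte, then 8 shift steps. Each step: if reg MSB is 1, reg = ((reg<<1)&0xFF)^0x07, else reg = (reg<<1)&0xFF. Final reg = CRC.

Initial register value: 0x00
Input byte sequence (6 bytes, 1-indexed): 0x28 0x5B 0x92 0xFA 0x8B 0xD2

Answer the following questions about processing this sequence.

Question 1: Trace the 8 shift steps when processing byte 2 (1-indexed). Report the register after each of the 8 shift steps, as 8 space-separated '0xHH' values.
Answer: 0x01 0x02 0x04 0x08 0x10 0x20 0x40 0x80

Derivation:
After byte 1 (0x28): reg=0xD8
Register before byte 2: 0xD8
After XOR with byte 0x5B: 0x83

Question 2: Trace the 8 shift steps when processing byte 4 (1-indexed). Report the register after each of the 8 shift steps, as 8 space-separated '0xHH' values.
After byte 1 (0x28): reg=0xD8
After byte 2 (0x5B): reg=0x80
After byte 3 (0x92): reg=0x7E
Register before byte 4: 0x7E
After XOR with byte 0xFA: 0x84

Answer: 0x0F 0x1E 0x3C 0x78 0xF0 0xE7 0xC9 0x95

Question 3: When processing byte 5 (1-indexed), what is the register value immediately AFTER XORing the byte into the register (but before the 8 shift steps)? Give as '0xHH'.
Answer: 0x1E

Derivation:
Register before byte 5: 0x95
Byte 5: 0x8B
0x95 XOR 0x8B = 0x1E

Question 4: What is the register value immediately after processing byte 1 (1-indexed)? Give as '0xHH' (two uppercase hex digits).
After byte 1 (0x28): reg=0xD8

Answer: 0xD8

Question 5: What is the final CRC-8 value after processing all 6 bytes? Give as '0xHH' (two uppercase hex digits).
After byte 1 (0x28): reg=0xD8
After byte 2 (0x5B): reg=0x80
After byte 3 (0x92): reg=0x7E
After byte 4 (0xFA): reg=0x95
After byte 5 (0x8B): reg=0x5A
After byte 6 (0xD2): reg=0xB1

Answer: 0xB1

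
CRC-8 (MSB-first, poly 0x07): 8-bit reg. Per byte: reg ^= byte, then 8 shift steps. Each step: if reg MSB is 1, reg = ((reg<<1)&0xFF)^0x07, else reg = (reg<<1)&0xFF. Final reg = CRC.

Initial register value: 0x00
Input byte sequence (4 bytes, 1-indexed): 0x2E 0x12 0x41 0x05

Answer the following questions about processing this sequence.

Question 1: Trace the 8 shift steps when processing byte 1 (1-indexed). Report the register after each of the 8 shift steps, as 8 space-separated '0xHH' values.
Register before byte 1: 0x00
After XOR with byte 0x2E: 0x2E

Answer: 0x5C 0xB8 0x77 0xEE 0xDB 0xB1 0x65 0xCA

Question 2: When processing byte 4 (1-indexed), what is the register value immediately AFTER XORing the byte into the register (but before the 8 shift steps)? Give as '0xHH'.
Answer: 0xD7

Derivation:
Register before byte 4: 0xD2
Byte 4: 0x05
0xD2 XOR 0x05 = 0xD7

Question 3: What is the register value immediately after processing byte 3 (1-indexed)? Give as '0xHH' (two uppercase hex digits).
After byte 1 (0x2E): reg=0xCA
After byte 2 (0x12): reg=0x06
After byte 3 (0x41): reg=0xD2

Answer: 0xD2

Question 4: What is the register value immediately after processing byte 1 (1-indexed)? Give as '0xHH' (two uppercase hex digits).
After byte 1 (0x2E): reg=0xCA

Answer: 0xCA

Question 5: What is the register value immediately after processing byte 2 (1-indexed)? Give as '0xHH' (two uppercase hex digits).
Answer: 0x06

Derivation:
After byte 1 (0x2E): reg=0xCA
After byte 2 (0x12): reg=0x06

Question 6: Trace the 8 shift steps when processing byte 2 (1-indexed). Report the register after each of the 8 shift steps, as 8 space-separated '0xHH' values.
Answer: 0xB7 0x69 0xD2 0xA3 0x41 0x82 0x03 0x06

Derivation:
After byte 1 (0x2E): reg=0xCA
Register before byte 2: 0xCA
After XOR with byte 0x12: 0xD8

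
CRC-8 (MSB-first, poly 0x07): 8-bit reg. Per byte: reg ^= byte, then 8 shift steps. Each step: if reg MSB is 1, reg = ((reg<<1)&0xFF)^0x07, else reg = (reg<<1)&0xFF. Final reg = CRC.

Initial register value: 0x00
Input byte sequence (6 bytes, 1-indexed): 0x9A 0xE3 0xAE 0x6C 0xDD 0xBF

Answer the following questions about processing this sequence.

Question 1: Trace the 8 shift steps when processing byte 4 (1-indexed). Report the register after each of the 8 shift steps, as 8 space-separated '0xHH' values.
After byte 1 (0x9A): reg=0xCF
After byte 2 (0xE3): reg=0xC4
After byte 3 (0xAE): reg=0x11
Register before byte 4: 0x11
After XOR with byte 0x6C: 0x7D

Answer: 0xFA 0xF3 0xE1 0xC5 0x8D 0x1D 0x3A 0x74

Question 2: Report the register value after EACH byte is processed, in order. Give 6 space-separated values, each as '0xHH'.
0xCF 0xC4 0x11 0x74 0x56 0x91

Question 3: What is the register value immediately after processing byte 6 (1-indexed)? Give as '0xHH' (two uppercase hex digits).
After byte 1 (0x9A): reg=0xCF
After byte 2 (0xE3): reg=0xC4
After byte 3 (0xAE): reg=0x11
After byte 4 (0x6C): reg=0x74
After byte 5 (0xDD): reg=0x56
After byte 6 (0xBF): reg=0x91

Answer: 0x91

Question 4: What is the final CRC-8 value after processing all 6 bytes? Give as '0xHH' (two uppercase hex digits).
Answer: 0x91

Derivation:
After byte 1 (0x9A): reg=0xCF
After byte 2 (0xE3): reg=0xC4
After byte 3 (0xAE): reg=0x11
After byte 4 (0x6C): reg=0x74
After byte 5 (0xDD): reg=0x56
After byte 6 (0xBF): reg=0x91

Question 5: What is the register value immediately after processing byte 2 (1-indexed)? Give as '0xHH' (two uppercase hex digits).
Answer: 0xC4

Derivation:
After byte 1 (0x9A): reg=0xCF
After byte 2 (0xE3): reg=0xC4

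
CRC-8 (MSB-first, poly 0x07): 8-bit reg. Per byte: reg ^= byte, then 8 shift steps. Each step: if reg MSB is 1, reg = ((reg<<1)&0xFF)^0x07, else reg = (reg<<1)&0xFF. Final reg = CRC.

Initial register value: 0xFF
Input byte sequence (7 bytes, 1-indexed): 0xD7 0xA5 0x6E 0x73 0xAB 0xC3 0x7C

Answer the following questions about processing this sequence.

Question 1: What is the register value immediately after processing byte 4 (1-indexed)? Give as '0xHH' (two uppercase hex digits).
Answer: 0x8B

Derivation:
After byte 1 (0xD7): reg=0xD8
After byte 2 (0xA5): reg=0x74
After byte 3 (0x6E): reg=0x46
After byte 4 (0x73): reg=0x8B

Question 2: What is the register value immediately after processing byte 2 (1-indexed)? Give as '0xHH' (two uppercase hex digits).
Answer: 0x74

Derivation:
After byte 1 (0xD7): reg=0xD8
After byte 2 (0xA5): reg=0x74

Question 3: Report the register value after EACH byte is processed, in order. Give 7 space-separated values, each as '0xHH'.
0xD8 0x74 0x46 0x8B 0xE0 0xE9 0xE2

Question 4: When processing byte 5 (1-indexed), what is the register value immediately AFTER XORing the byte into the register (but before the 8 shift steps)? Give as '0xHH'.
Register before byte 5: 0x8B
Byte 5: 0xAB
0x8B XOR 0xAB = 0x20

Answer: 0x20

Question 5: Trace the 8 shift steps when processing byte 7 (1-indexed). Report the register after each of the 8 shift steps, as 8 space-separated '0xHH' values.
After byte 1 (0xD7): reg=0xD8
After byte 2 (0xA5): reg=0x74
After byte 3 (0x6E): reg=0x46
After byte 4 (0x73): reg=0x8B
After byte 5 (0xAB): reg=0xE0
After byte 6 (0xC3): reg=0xE9
Register before byte 7: 0xE9
After XOR with byte 0x7C: 0x95

Answer: 0x2D 0x5A 0xB4 0x6F 0xDE 0xBB 0x71 0xE2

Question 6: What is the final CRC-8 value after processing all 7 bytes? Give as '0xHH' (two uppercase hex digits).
After byte 1 (0xD7): reg=0xD8
After byte 2 (0xA5): reg=0x74
After byte 3 (0x6E): reg=0x46
After byte 4 (0x73): reg=0x8B
After byte 5 (0xAB): reg=0xE0
After byte 6 (0xC3): reg=0xE9
After byte 7 (0x7C): reg=0xE2

Answer: 0xE2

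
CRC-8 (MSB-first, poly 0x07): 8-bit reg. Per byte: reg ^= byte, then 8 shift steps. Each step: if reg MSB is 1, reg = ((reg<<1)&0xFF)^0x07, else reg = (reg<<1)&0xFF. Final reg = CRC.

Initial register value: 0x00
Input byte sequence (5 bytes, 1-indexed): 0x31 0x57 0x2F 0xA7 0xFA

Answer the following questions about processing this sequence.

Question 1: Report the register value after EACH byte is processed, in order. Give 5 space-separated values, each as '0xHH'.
0x97 0x4E 0x20 0x9C 0x35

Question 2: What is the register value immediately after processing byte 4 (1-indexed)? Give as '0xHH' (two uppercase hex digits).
Answer: 0x9C

Derivation:
After byte 1 (0x31): reg=0x97
After byte 2 (0x57): reg=0x4E
After byte 3 (0x2F): reg=0x20
After byte 4 (0xA7): reg=0x9C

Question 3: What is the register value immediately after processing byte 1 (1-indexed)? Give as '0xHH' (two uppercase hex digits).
After byte 1 (0x31): reg=0x97

Answer: 0x97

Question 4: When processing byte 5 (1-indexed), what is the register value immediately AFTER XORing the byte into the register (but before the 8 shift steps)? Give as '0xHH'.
Answer: 0x66

Derivation:
Register before byte 5: 0x9C
Byte 5: 0xFA
0x9C XOR 0xFA = 0x66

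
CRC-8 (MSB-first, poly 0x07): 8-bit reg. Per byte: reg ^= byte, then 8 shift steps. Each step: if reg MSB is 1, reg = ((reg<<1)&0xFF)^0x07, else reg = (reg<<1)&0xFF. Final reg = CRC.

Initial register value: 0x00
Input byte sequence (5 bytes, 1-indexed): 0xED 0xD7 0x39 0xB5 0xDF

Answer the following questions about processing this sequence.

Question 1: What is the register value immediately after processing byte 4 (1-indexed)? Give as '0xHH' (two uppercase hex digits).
Answer: 0xE5

Derivation:
After byte 1 (0xED): reg=0x8D
After byte 2 (0xD7): reg=0x81
After byte 3 (0x39): reg=0x21
After byte 4 (0xB5): reg=0xE5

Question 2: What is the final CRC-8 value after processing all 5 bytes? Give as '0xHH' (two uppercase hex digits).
Answer: 0xA6

Derivation:
After byte 1 (0xED): reg=0x8D
After byte 2 (0xD7): reg=0x81
After byte 3 (0x39): reg=0x21
After byte 4 (0xB5): reg=0xE5
After byte 5 (0xDF): reg=0xA6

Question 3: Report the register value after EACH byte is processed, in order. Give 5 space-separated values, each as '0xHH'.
0x8D 0x81 0x21 0xE5 0xA6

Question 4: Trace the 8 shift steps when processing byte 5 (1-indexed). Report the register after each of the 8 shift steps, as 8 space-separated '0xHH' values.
After byte 1 (0xED): reg=0x8D
After byte 2 (0xD7): reg=0x81
After byte 3 (0x39): reg=0x21
After byte 4 (0xB5): reg=0xE5
Register before byte 5: 0xE5
After XOR with byte 0xDF: 0x3A

Answer: 0x74 0xE8 0xD7 0xA9 0x55 0xAA 0x53 0xA6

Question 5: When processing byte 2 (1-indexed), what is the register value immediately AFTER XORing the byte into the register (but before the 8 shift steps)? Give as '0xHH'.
Register before byte 2: 0x8D
Byte 2: 0xD7
0x8D XOR 0xD7 = 0x5A

Answer: 0x5A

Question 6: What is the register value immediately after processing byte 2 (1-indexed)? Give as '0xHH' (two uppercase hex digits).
After byte 1 (0xED): reg=0x8D
After byte 2 (0xD7): reg=0x81

Answer: 0x81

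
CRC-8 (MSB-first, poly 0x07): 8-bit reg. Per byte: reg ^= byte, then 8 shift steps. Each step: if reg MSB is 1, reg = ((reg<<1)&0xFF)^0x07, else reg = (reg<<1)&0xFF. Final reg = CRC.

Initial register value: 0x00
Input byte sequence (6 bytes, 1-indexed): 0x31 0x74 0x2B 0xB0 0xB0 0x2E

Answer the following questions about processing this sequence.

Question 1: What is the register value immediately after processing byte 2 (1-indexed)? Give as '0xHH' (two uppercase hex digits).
After byte 1 (0x31): reg=0x97
After byte 2 (0x74): reg=0xA7

Answer: 0xA7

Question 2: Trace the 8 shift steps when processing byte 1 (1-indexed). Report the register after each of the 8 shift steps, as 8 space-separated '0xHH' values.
Register before byte 1: 0x00
After XOR with byte 0x31: 0x31

Answer: 0x62 0xC4 0x8F 0x19 0x32 0x64 0xC8 0x97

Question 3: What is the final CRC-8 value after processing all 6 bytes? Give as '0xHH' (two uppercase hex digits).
Answer: 0xB6

Derivation:
After byte 1 (0x31): reg=0x97
After byte 2 (0x74): reg=0xA7
After byte 3 (0x2B): reg=0xAD
After byte 4 (0xB0): reg=0x53
After byte 5 (0xB0): reg=0xA7
After byte 6 (0x2E): reg=0xB6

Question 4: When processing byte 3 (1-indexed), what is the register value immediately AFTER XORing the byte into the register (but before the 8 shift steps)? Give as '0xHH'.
Answer: 0x8C

Derivation:
Register before byte 3: 0xA7
Byte 3: 0x2B
0xA7 XOR 0x2B = 0x8C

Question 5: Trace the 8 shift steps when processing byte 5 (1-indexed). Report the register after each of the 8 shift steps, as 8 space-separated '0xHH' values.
After byte 1 (0x31): reg=0x97
After byte 2 (0x74): reg=0xA7
After byte 3 (0x2B): reg=0xAD
After byte 4 (0xB0): reg=0x53
Register before byte 5: 0x53
After XOR with byte 0xB0: 0xE3

Answer: 0xC1 0x85 0x0D 0x1A 0x34 0x68 0xD0 0xA7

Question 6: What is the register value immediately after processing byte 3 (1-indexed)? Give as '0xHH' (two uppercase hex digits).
Answer: 0xAD

Derivation:
After byte 1 (0x31): reg=0x97
After byte 2 (0x74): reg=0xA7
After byte 3 (0x2B): reg=0xAD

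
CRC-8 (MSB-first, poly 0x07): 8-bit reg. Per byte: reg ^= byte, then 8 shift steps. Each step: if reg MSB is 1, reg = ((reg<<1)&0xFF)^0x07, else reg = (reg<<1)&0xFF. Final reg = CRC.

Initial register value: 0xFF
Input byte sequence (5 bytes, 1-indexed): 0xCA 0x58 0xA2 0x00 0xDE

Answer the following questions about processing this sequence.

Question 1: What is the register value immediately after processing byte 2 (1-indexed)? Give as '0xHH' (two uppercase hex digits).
After byte 1 (0xCA): reg=0x8B
After byte 2 (0x58): reg=0x37

Answer: 0x37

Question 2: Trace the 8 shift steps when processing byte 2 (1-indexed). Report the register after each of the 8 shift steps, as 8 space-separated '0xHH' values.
After byte 1 (0xCA): reg=0x8B
Register before byte 2: 0x8B
After XOR with byte 0x58: 0xD3

Answer: 0xA1 0x45 0x8A 0x13 0x26 0x4C 0x98 0x37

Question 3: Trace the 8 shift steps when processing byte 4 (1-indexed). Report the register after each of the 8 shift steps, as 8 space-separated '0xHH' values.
After byte 1 (0xCA): reg=0x8B
After byte 2 (0x58): reg=0x37
After byte 3 (0xA2): reg=0xE2
Register before byte 4: 0xE2
After XOR with byte 0x00: 0xE2

Answer: 0xC3 0x81 0x05 0x0A 0x14 0x28 0x50 0xA0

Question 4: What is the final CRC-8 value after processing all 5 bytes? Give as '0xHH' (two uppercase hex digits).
After byte 1 (0xCA): reg=0x8B
After byte 2 (0x58): reg=0x37
After byte 3 (0xA2): reg=0xE2
After byte 4 (0x00): reg=0xA0
After byte 5 (0xDE): reg=0x7D

Answer: 0x7D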